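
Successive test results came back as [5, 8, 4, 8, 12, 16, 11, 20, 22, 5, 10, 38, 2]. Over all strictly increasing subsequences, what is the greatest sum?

121

Let S[i] be the best sum of a strictly increasing subsequence ending at i:
i:       1   2   3   4   5   6   7   8   9  10  11  12  13
a[i]:    5   8   4   8  12  16  11  20  22   5  10  38   2
S:       5  13   4  13  25  41  24  61  83   9  23 121   2
Maximum is 121 (e.g. 5 + 8 + 12 + 16 + 20 + 22 + 38).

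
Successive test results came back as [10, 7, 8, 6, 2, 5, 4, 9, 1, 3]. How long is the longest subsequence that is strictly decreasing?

Let dp[i] be the longest strictly decreasing subsequence ending at i:
i:      1  2  3  4  5  6  7  8  9 10
a[i]:  10  7  8  6  2  5  4  9  1  3
dp:     1  2  2  3  4  4  5  2  6  6
Maximum is 6.

6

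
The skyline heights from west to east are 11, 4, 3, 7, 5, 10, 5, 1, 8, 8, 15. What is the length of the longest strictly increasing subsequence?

Track the smallest tail for each achievable length (strict):
11 → extends → [11]
4 → replaces 11 → [4]
3 → replaces 4 → [3]
7 → extends → [3, 7]
5 → replaces 7 → [3, 5]
10 → extends → [3, 5, 10]
5 → already a tail → [3, 5, 10]
1 → replaces 3 → [1, 5, 10]
8 → replaces 10 → [1, 5, 8]
8 → already a tail → [1, 5, 8]
15 → extends → [1, 5, 8, 15]
Four tails, so the longest strictly increasing subsequence has length 4 (e.g. 4, 7, 10, 15).

4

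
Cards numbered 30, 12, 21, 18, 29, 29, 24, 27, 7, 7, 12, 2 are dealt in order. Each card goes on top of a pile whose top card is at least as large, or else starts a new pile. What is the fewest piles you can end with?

The minimum number of non-increasing subsequences covering a sequence equals the length of its longest strictly increasing subsequence.
LIS length is 4 (e.g. 12, 21, 24, 27), so 4 piles are needed.

4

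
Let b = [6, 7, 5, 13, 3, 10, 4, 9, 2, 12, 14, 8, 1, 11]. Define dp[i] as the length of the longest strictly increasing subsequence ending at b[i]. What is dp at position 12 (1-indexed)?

dp[i] = 1 + max{dp[j] : j<i, b[j]<b[i]} (or 1 if no such j):
i:      1  2  3  4  5  6  7  8  9 10 11 12 13 14
b[i]:   6  7  5 13  3 10  4  9  2 12 14  8  1 11
dp:     1  2  1  3  1  3  2  3  1  4  5  3  1  4
At index 12 the value is 3.

3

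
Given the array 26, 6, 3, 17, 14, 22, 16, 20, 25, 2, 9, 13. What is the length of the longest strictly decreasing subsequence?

4

Let dp[i] be the longest strictly decreasing subsequence ending at i:
i:      1  2  3  4  5  6  7  8  9 10 11 12
a[i]:  26  6  3 17 14 22 16 20 25  2  9 13
dp:     1  2  3  2  3  2  3  3  2  4  4  4
Maximum is 4.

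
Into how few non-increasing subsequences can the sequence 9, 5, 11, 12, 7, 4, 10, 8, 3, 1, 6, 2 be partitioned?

The minimum number of non-increasing subsequences covering a sequence equals the length of its longest strictly increasing subsequence.
LIS length is 3 (e.g. 9, 11, 12), so 3 piles are needed.

3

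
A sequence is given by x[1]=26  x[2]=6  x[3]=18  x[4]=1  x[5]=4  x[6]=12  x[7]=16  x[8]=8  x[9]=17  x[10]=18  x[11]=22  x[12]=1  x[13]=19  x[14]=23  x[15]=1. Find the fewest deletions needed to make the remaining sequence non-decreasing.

Fewest deletions = n − (longest non-decreasing subsequence).
Patience tails:
26 → extends → [26]
6 → replaces 26 → [6]
18 → extends → [6, 18]
1 → replaces 6 → [1, 18]
4 → replaces 18 → [1, 4]
12 → extends → [1, 4, 12]
16 → extends → [1, 4, 12, 16]
8 → replaces 12 → [1, 4, 8, 16]
17 → extends → [1, 4, 8, 16, 17]
18 → extends → [1, 4, 8, 16, 17, 18]
22 → extends → [1, 4, 8, 16, 17, 18, 22]
1 → replaces 4 → [1, 1, 8, 16, 17, 18, 22]
19 → replaces 22 → [1, 1, 8, 16, 17, 18, 19]
23 → extends → [1, 1, 8, 16, 17, 18, 19, 23]
1 → replaces 8 → [1, 1, 1, 16, 17, 18, 19, 23]
Longest non-decreasing subsequence has length 8, so deletions = 15 − 8 = 7.

7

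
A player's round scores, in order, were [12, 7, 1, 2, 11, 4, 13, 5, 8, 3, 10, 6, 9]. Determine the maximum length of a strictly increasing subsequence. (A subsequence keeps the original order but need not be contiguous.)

6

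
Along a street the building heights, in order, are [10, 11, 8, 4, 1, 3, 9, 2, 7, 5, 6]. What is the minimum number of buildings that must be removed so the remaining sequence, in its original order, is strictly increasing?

Fewest deletions = n − (longest strictly increasing subsequence).
Patience tails:
10 → extends → [10]
11 → extends → [10, 11]
8 → replaces 10 → [8, 11]
4 → replaces 8 → [4, 11]
1 → replaces 4 → [1, 11]
3 → replaces 11 → [1, 3]
9 → extends → [1, 3, 9]
2 → replaces 3 → [1, 2, 9]
7 → replaces 9 → [1, 2, 7]
5 → replaces 7 → [1, 2, 5]
6 → extends → [1, 2, 5, 6]
Longest strictly increasing subsequence has length 4, so deletions = 11 − 4 = 7.

7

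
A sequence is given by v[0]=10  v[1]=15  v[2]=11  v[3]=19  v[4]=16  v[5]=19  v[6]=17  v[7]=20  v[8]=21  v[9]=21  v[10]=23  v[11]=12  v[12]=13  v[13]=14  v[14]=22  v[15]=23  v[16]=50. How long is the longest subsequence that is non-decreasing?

10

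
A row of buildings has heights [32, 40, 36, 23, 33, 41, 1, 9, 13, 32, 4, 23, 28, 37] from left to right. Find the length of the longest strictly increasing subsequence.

Track the smallest tail for each achievable length (strict):
32 → extends → [32]
40 → extends → [32, 40]
36 → replaces 40 → [32, 36]
23 → replaces 32 → [23, 36]
33 → replaces 36 → [23, 33]
41 → extends → [23, 33, 41]
1 → replaces 23 → [1, 33, 41]
9 → replaces 33 → [1, 9, 41]
13 → replaces 41 → [1, 9, 13]
32 → extends → [1, 9, 13, 32]
4 → replaces 9 → [1, 4, 13, 32]
23 → replaces 32 → [1, 4, 13, 23]
28 → extends → [1, 4, 13, 23, 28]
37 → extends → [1, 4, 13, 23, 28, 37]
Six tails, so the longest strictly increasing subsequence has length 6 (e.g. 1, 9, 13, 23, 28, 37).

6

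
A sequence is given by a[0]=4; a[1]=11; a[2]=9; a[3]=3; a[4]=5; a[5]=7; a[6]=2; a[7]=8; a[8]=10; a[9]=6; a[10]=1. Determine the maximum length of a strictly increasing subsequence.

5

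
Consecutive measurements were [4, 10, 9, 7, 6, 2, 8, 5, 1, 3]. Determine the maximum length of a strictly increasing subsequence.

3

Track the smallest tail for each achievable length (strict):
4 → extends → [4]
10 → extends → [4, 10]
9 → replaces 10 → [4, 9]
7 → replaces 9 → [4, 7]
6 → replaces 7 → [4, 6]
2 → replaces 4 → [2, 6]
8 → extends → [2, 6, 8]
5 → replaces 6 → [2, 5, 8]
1 → replaces 2 → [1, 5, 8]
3 → replaces 5 → [1, 3, 8]
Three tails, so the longest strictly increasing subsequence has length 3 (e.g. 4, 7, 8).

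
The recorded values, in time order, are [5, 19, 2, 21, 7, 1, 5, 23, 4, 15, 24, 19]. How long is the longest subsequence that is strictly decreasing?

4

Negate each value so 'decreasing' becomes 'increasing', then run patience tails on the negated sequence:
-5 → extends → [-5]
-19 → replaces -5 → [-19]
-2 → extends → [-19, -2]
-21 → replaces -19 → [-21, -2]
-7 → replaces -2 → [-21, -7]
-1 → extends → [-21, -7, -1]
-5 → replaces -1 → [-21, -7, -5]
-23 → replaces -21 → [-23, -7, -5]
-4 → extends → [-23, -7, -5, -4]
-15 → replaces -7 → [-23, -15, -5, -4]
-24 → replaces -23 → [-24, -15, -5, -4]
-19 → replaces -15 → [-24, -19, -5, -4]
Four tails, so the longest strictly decreasing subsequence of the original has length 4.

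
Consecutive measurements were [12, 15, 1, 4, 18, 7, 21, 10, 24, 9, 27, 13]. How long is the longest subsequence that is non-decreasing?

Track the smallest tail for each achievable length (allowing ties):
12 → extends → [12]
15 → extends → [12, 15]
1 → replaces 12 → [1, 15]
4 → replaces 15 → [1, 4]
18 → extends → [1, 4, 18]
7 → replaces 18 → [1, 4, 7]
21 → extends → [1, 4, 7, 21]
10 → replaces 21 → [1, 4, 7, 10]
24 → extends → [1, 4, 7, 10, 24]
9 → replaces 10 → [1, 4, 7, 9, 24]
27 → extends → [1, 4, 7, 9, 24, 27]
13 → replaces 24 → [1, 4, 7, 9, 13, 27]
Six tails, so the longest non-decreasing subsequence has length 6 (e.g. 12, 15, 18, 21, 24, 27).

6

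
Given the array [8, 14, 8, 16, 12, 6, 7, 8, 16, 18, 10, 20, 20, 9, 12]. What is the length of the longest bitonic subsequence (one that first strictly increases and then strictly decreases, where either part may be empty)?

7

inc[i] = longest strictly increasing subsequence ending at i; dec[i] = longest strictly decreasing subsequence starting at i:
i:      1  2  3  4  5  6  7  8  9 10 11 12 13 14 15
a[i]:   8 14  8 16 12  6  7  8 16 18 10 20 20  9 12
inc:    1  2  1  3  2  1  2  3  4  5  4  6  6  4  5
dec:    2  4  2  4  3  1  1  1  3  3  2  2  2  1  1
Best peak at i=10 (value 18): inc=5, dec=3, length 5+3−1 = 7.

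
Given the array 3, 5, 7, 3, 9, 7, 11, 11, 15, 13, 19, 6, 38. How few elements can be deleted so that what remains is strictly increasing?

5

Fewest deletions = n − (longest strictly increasing subsequence).
i:      1  2  3  4  5  6  7  8  9 10 11 12 13
a[i]:   3  5  7  3  9  7 11 11 15 13 19  6 38
dp:     1  2  3  1  4  3  5  5  6  6  7  3  8
max dp = 8, so deletions = 13 − 8 = 5.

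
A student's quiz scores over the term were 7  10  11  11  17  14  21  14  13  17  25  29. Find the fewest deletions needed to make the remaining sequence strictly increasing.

5

Fewest deletions = n − (longest strictly increasing subsequence).
i:      1  2  3  4  5  6  7  8  9 10 11 12
a[i]:   7 10 11 11 17 14 21 14 13 17 25 29
dp:     1  2  3  3  4  4  5  4  4  5  6  7
max dp = 7, so deletions = 12 − 7 = 5.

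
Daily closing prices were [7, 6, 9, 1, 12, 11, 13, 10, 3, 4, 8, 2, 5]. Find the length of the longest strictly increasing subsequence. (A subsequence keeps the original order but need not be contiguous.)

Track the smallest tail for each achievable length (strict):
7 → extends → [7]
6 → replaces 7 → [6]
9 → extends → [6, 9]
1 → replaces 6 → [1, 9]
12 → extends → [1, 9, 12]
11 → replaces 12 → [1, 9, 11]
13 → extends → [1, 9, 11, 13]
10 → replaces 11 → [1, 9, 10, 13]
3 → replaces 9 → [1, 3, 10, 13]
4 → replaces 10 → [1, 3, 4, 13]
8 → replaces 13 → [1, 3, 4, 8]
2 → replaces 3 → [1, 2, 4, 8]
5 → replaces 8 → [1, 2, 4, 5]
Four tails, so the longest strictly increasing subsequence has length 4 (e.g. 7, 9, 12, 13).

4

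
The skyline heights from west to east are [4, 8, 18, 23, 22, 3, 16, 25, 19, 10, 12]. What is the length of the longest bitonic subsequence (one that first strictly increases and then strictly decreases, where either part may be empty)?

7

inc[i] = longest strictly increasing subsequence ending at i; dec[i] = longest strictly decreasing subsequence starting at i:
i:      1  2  3  4  5  6  7  8  9 10 11
a[i]:   4  8 18 23 22  3 16 25 19 10 12
inc:    1  2  3  4  4  1  3  5  4  3  4
dec:    2  2  3  4  3  1  2  3  2  1  1
Best peak at i=4 (value 23): inc=4, dec=4, length 4+4−1 = 7.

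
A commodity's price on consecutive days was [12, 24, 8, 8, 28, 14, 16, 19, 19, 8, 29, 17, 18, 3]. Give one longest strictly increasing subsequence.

Patience tails give the LIS length; then backtrack through the dp parents:
12 → extends → [12]
24 → extends → [12, 24]
8 → replaces 12 → [8, 24]
8 → already a tail → [8, 24]
28 → extends → [8, 24, 28]
14 → replaces 24 → [8, 14, 28]
16 → replaces 28 → [8, 14, 16]
19 → extends → [8, 14, 16, 19]
19 → already a tail → [8, 14, 16, 19]
8 → already a tail → [8, 14, 16, 19]
29 → extends → [8, 14, 16, 19, 29]
17 → replaces 19 → [8, 14, 16, 17, 29]
18 → replaces 29 → [8, 14, 16, 17, 18]
3 → replaces 8 → [3, 14, 16, 17, 18]
Length 5; one witness is 12, 14, 16, 19, 29.

12, 14, 16, 19, 29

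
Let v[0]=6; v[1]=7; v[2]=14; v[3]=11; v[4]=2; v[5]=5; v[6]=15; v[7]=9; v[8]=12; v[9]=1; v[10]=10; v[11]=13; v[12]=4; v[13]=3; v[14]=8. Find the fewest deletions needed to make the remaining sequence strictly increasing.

Fewest deletions = n − (longest strictly increasing subsequence).
i:      0  1  2  3  4  5  6  7  8  9 10 11 12 13 14
v[i]:   6  7 14 11  2  5 15  9 12  1 10 13  4  3  8
dp:     1  2  3  3  1  2  4  3  4  1  4  5  2  2  3
max dp = 5, so deletions = 15 − 5 = 10.

10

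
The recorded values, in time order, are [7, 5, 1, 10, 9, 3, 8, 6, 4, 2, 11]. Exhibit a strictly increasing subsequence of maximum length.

Patience tails give the LIS length; then backtrack through the dp parents:
7 → extends → [7]
5 → replaces 7 → [5]
1 → replaces 5 → [1]
10 → extends → [1, 10]
9 → replaces 10 → [1, 9]
3 → replaces 9 → [1, 3]
8 → extends → [1, 3, 8]
6 → replaces 8 → [1, 3, 6]
4 → replaces 6 → [1, 3, 4]
2 → replaces 3 → [1, 2, 4]
11 → extends → [1, 2, 4, 11]
Length 4; one witness is 1, 3, 8, 11.

1, 3, 8, 11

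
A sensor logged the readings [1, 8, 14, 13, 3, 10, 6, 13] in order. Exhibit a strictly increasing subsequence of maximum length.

1, 8, 10, 13

Patience tails give the LIS length; then backtrack through the dp parents:
1 → extends → [1]
8 → extends → [1, 8]
14 → extends → [1, 8, 14]
13 → replaces 14 → [1, 8, 13]
3 → replaces 8 → [1, 3, 13]
10 → replaces 13 → [1, 3, 10]
6 → replaces 10 → [1, 3, 6]
13 → extends → [1, 3, 6, 13]
Length 4; one witness is 1, 8, 10, 13.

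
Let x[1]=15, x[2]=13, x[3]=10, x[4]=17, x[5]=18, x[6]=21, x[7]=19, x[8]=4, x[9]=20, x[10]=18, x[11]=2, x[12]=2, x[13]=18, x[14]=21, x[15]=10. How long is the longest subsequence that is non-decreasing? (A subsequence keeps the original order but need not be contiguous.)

6

Let dp[i] be the length of the longest such subsequence ending at index i:
i:      1  2  3  4  5  6  7  8  9 10 11 12 13 14 15
x[i]:  15 13 10 17 18 21 19  4 20 18  2  2 18 21 10
dp:     1  1  1  2  3  4  4  1  5  4  1  2  5  6  3
Maximum dp value is 6.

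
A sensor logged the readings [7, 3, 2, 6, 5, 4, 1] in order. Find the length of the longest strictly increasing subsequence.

2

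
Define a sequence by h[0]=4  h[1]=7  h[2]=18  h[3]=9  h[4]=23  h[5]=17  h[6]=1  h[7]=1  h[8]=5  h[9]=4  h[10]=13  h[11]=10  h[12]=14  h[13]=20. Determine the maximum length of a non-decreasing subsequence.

6

Let dp[i] be the length of the longest such subsequence ending at index i:
i:      0  1  2  3  4  5  6  7  8  9 10 11 12 13
h[i]:   4  7 18  9 23 17  1  1  5  4 13 10 14 20
dp:     1  2  3  3  4  4  1  2  3  3  4  4  5  6
Maximum dp value is 6.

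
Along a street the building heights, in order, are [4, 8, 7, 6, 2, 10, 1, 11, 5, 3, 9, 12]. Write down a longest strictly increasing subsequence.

Patience tails give the LIS length; then backtrack through the dp parents:
4 → extends → [4]
8 → extends → [4, 8]
7 → replaces 8 → [4, 7]
6 → replaces 7 → [4, 6]
2 → replaces 4 → [2, 6]
10 → extends → [2, 6, 10]
1 → replaces 2 → [1, 6, 10]
11 → extends → [1, 6, 10, 11]
5 → replaces 6 → [1, 5, 10, 11]
3 → replaces 5 → [1, 3, 10, 11]
9 → replaces 10 → [1, 3, 9, 11]
12 → extends → [1, 3, 9, 11, 12]
Length 5; one witness is 4, 8, 10, 11, 12.

4, 8, 10, 11, 12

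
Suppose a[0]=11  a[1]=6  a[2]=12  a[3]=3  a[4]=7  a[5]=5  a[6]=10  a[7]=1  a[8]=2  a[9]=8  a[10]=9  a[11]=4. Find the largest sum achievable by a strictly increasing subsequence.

30

Let S[i] be the best sum of a strictly increasing subsequence ending at i:
i:      0  1  2  3  4  5  6  7  8  9 10 11
a[i]:  11  6 12  3  7  5 10  1  2  8  9  4
S:     11  6 23  3 13  8 23  1  3 21 30  7
Maximum is 30 (e.g. 6 + 7 + 8 + 9).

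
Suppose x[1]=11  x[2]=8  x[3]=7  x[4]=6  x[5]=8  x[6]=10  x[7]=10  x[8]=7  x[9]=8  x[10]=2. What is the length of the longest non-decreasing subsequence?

4

Let dp[i] be the length of the longest such subsequence ending at index i:
i:      1  2  3  4  5  6  7  8  9 10
x[i]:  11  8  7  6  8 10 10  7  8  2
dp:     1  1  1  1  2  3  4  2  3  1
Maximum dp value is 4.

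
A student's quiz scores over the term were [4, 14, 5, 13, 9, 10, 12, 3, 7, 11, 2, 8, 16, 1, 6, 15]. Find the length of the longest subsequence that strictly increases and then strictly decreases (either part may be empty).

inc[i] = longest strictly increasing subsequence ending at i; dec[i] = longest strictly decreasing subsequence starting at i:
i:      1  2  3  4  5  6  7  8  9 10 11 12 13 14 15 16
a[i]:   4 14  5 13  9 10 12  3  7 11  2  8 16  1  6 15
inc:    1  2  2  3  3  4  5  1  3  5  1  4  6  1  3  6
dec:    4  6  4  5  4  4  4  3  3  3  2  2  2  1  1  1
Best peak at i=7 (value 12): inc=5, dec=4, length 5+4−1 = 8.

8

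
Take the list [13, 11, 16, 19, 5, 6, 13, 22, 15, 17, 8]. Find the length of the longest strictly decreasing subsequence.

3

Let dp[i] be the longest strictly decreasing subsequence ending at i:
i:      1  2  3  4  5  6  7  8  9 10 11
a[i]:  13 11 16 19  5  6 13 22 15 17  8
dp:     1  2  1  1  3  3  2  1  2  2  3
Maximum is 3.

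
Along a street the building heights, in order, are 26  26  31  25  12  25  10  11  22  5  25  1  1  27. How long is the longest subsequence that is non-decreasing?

Track the smallest tail for each achievable length (allowing ties):
26 → extends → [26]
26 → extends → [26, 26]
31 → extends → [26, 26, 31]
25 → replaces 26 → [25, 26, 31]
12 → replaces 25 → [12, 26, 31]
25 → replaces 26 → [12, 25, 31]
10 → replaces 12 → [10, 25, 31]
11 → replaces 25 → [10, 11, 31]
22 → replaces 31 → [10, 11, 22]
5 → replaces 10 → [5, 11, 22]
25 → extends → [5, 11, 22, 25]
1 → replaces 5 → [1, 11, 22, 25]
1 → replaces 11 → [1, 1, 22, 25]
27 → extends → [1, 1, 22, 25, 27]
Five tails, so the longest non-decreasing subsequence has length 5 (e.g. 10, 11, 22, 25, 27).

5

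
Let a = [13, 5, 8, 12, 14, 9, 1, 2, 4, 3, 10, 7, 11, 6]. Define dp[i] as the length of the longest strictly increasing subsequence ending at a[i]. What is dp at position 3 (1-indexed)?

dp[i] = 1 + max{dp[j] : j<i, a[j]<a[i]} (or 1 if no such j):
i:      1  2  3  4  5  6  7  8  9 10 11 12 13 14
a[i]:  13  5  8 12 14  9  1  2  4  3 10  7 11  6
dp:     1  1  2  3  4  3  1  2  3  3  4  4  5  4
At index 3 the value is 2.

2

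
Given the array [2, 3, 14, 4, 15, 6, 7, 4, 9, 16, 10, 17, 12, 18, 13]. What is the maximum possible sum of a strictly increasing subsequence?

Let S[i] be the best sum of a strictly increasing subsequence ending at i:
i:      1  2  3  4  5  6  7  8  9 10 11 12 13 14 15
a[i]:   2  3 14  4 15  6  7  4  9 16 10 17 12 18 13
S:      2  5 19  9 34 15 22  9 31 50 41 67 53 85 66
Maximum is 85 (e.g. 2 + 3 + 14 + 15 + 16 + 17 + 18).

85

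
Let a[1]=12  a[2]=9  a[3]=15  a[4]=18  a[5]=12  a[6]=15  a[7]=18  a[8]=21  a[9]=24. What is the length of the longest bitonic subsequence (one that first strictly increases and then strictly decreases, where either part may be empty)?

inc[i] = longest strictly increasing subsequence ending at i; dec[i] = longest strictly decreasing subsequence starting at i:
i:      1  2  3  4  5  6  7  8  9
a[i]:  12  9 15 18 12 15 18 21 24
inc:    1  1  2  3  2  3  4  5  6
dec:    2  1  2  2  1  1  1  1  1
Best peak at i=9 (value 24): inc=6, dec=1, length 6+1−1 = 6.

6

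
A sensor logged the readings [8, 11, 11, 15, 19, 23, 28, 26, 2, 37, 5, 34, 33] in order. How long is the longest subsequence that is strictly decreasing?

3

Let dp[i] be the longest strictly decreasing subsequence ending at i:
i:      1  2  3  4  5  6  7  8  9 10 11 12 13
a[i]:   8 11 11 15 19 23 28 26  2 37  5 34 33
dp:     1  1  1  1  1  1  1  2  3  1  3  2  3
Maximum is 3.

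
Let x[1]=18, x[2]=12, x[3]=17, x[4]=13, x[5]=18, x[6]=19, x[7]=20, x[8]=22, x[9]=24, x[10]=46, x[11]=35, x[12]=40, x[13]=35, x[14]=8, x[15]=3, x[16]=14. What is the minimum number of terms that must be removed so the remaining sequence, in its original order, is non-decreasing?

Fewest deletions = n − (longest non-decreasing subsequence).
i:      1  2  3  4  5  6  7  8  9 10 11 12 13 14 15 16
x[i]:  18 12 17 13 18 19 20 22 24 46 35 40 35  8  3 14
dp:     1  1  2  2  3  4  5  6  7  8  8  9  9  1  1  3
max dp = 9, so deletions = 16 − 9 = 7.

7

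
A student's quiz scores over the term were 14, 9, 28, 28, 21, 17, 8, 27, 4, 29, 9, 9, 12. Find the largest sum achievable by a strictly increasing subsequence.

91

Let S[i] be the best sum of a strictly increasing subsequence ending at i:
i:      1  2  3  4  5  6  7  8  9 10 11 12 13
a[i]:  14  9 28 28 21 17  8 27  4 29  9  9 12
S:     14  9 42 42 35 31  8 62  4 91 17 17 29
Maximum is 91 (e.g. 14 + 21 + 27 + 29).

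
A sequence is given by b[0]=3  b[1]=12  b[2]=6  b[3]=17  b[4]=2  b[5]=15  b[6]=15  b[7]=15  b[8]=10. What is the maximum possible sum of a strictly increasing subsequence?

32

Let S[i] be the best sum of a strictly increasing subsequence ending at i:
i:      0  1  2  3  4  5  6  7  8
b[i]:   3 12  6 17  2 15 15 15 10
S:      3 15  9 32  2 30 30 30 19
Maximum is 32 (e.g. 3 + 12 + 17).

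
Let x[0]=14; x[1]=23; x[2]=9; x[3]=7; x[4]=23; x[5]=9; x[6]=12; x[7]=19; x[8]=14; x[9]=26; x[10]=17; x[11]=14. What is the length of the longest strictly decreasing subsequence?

4

Negate each value so 'decreasing' becomes 'increasing', then run patience tails on the negated sequence:
-14 → extends → [-14]
-23 → replaces -14 → [-23]
-9 → extends → [-23, -9]
-7 → extends → [-23, -9, -7]
-23 → already a tail → [-23, -9, -7]
-9 → already a tail → [-23, -9, -7]
-12 → replaces -9 → [-23, -12, -7]
-19 → replaces -12 → [-23, -19, -7]
-14 → replaces -7 → [-23, -19, -14]
-26 → replaces -23 → [-26, -19, -14]
-17 → replaces -14 → [-26, -19, -17]
-14 → extends → [-26, -19, -17, -14]
Four tails, so the longest strictly decreasing subsequence of the original has length 4.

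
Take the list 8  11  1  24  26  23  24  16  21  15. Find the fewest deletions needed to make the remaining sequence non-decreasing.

6

Fewest deletions = n − (longest non-decreasing subsequence).
i:      1  2  3  4  5  6  7  8  9 10
a[i]:   8 11  1 24 26 23 24 16 21 15
dp:     1  2  1  3  4  3  4  3  4  3
max dp = 4, so deletions = 10 − 4 = 6.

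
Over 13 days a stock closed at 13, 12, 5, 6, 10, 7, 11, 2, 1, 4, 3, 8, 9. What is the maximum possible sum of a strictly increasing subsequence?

Let S[i] be the best sum of a strictly increasing subsequence ending at i:
i:      1  2  3  4  5  6  7  8  9 10 11 12 13
a[i]:  13 12  5  6 10  7 11  2  1  4  3  8  9
S:     13 12  5 11 21 18 32  2  1  6  5 26 35
Maximum is 35 (e.g. 5 + 6 + 7 + 8 + 9).

35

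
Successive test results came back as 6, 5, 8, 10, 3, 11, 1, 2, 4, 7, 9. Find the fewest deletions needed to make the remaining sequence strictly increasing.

Fewest deletions = n − (longest strictly increasing subsequence).
Patience tails:
6 → extends → [6]
5 → replaces 6 → [5]
8 → extends → [5, 8]
10 → extends → [5, 8, 10]
3 → replaces 5 → [3, 8, 10]
11 → extends → [3, 8, 10, 11]
1 → replaces 3 → [1, 8, 10, 11]
2 → replaces 8 → [1, 2, 10, 11]
4 → replaces 10 → [1, 2, 4, 11]
7 → replaces 11 → [1, 2, 4, 7]
9 → extends → [1, 2, 4, 7, 9]
Longest strictly increasing subsequence has length 5, so deletions = 11 − 5 = 6.

6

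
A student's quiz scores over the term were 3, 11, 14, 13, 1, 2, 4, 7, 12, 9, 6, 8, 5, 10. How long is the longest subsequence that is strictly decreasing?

6

Negate each value so 'decreasing' becomes 'increasing', then run patience tails on the negated sequence:
-3 → extends → [-3]
-11 → replaces -3 → [-11]
-14 → replaces -11 → [-14]
-13 → extends → [-14, -13]
-1 → extends → [-14, -13, -1]
-2 → replaces -1 → [-14, -13, -2]
-4 → replaces -2 → [-14, -13, -4]
-7 → replaces -4 → [-14, -13, -7]
-12 → replaces -7 → [-14, -13, -12]
-9 → extends → [-14, -13, -12, -9]
-6 → extends → [-14, -13, -12, -9, -6]
-8 → replaces -6 → [-14, -13, -12, -9, -8]
-5 → extends → [-14, -13, -12, -9, -8, -5]
-10 → replaces -9 → [-14, -13, -12, -10, -8, -5]
Six tails, so the longest strictly decreasing subsequence of the original has length 6.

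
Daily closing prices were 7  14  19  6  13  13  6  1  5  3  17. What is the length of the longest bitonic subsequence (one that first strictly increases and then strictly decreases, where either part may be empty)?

inc[i] = longest strictly increasing subsequence ending at i; dec[i] = longest strictly decreasing subsequence starting at i:
i:      1  2  3  4  5  6  7  8  9 10 11
a[i]:   7 14 19  6 13 13  6  1  5  3 17
inc:    1  2  3  1  2  2  1  1  2  2  3
dec:    4  5  5  3  4  4  3  1  2  1  1
Best peak at i=3 (value 19): inc=3, dec=5, length 3+5−1 = 7.

7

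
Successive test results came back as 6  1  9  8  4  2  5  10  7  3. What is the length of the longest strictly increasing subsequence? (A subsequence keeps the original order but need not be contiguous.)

4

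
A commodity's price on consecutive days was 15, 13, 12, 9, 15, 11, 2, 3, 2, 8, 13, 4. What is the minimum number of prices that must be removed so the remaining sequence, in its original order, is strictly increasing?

Fewest deletions = n − (longest strictly increasing subsequence).
Patience tails:
15 → extends → [15]
13 → replaces 15 → [13]
12 → replaces 13 → [12]
9 → replaces 12 → [9]
15 → extends → [9, 15]
11 → replaces 15 → [9, 11]
2 → replaces 9 → [2, 11]
3 → replaces 11 → [2, 3]
2 → already a tail → [2, 3]
8 → extends → [2, 3, 8]
13 → extends → [2, 3, 8, 13]
4 → replaces 8 → [2, 3, 4, 13]
Longest strictly increasing subsequence has length 4, so deletions = 12 − 4 = 8.

8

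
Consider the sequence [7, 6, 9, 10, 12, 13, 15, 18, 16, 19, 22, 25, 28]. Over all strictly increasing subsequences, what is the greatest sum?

Let S[i] be the best sum of a strictly increasing subsequence ending at i:
i:       1   2   3   4   5   6   7   8   9  10  11  12  13
a[i]:    7   6   9  10  12  13  15  18  16  19  22  25  28
S:       7   6  16  26  38  51  66  84  82 103 125 150 178
Maximum is 178 (e.g. 7 + 9 + 10 + 12 + 13 + 15 + 18 + 19 + 22 + 25 + 28).

178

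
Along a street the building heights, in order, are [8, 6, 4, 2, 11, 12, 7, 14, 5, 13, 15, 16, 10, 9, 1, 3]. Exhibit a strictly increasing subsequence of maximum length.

Patience tails give the LIS length; then backtrack through the dp parents:
8 → extends → [8]
6 → replaces 8 → [6]
4 → replaces 6 → [4]
2 → replaces 4 → [2]
11 → extends → [2, 11]
12 → extends → [2, 11, 12]
7 → replaces 11 → [2, 7, 12]
14 → extends → [2, 7, 12, 14]
5 → replaces 7 → [2, 5, 12, 14]
13 → replaces 14 → [2, 5, 12, 13]
15 → extends → [2, 5, 12, 13, 15]
16 → extends → [2, 5, 12, 13, 15, 16]
10 → replaces 12 → [2, 5, 10, 13, 15, 16]
9 → replaces 10 → [2, 5, 9, 13, 15, 16]
1 → replaces 2 → [1, 5, 9, 13, 15, 16]
3 → replaces 5 → [1, 3, 9, 13, 15, 16]
Length 6; one witness is 8, 11, 12, 14, 15, 16.

8, 11, 12, 14, 15, 16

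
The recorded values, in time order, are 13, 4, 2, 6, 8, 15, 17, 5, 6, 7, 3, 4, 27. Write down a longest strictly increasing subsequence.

Patience tails give the LIS length; then backtrack through the dp parents:
13 → extends → [13]
4 → replaces 13 → [4]
2 → replaces 4 → [2]
6 → extends → [2, 6]
8 → extends → [2, 6, 8]
15 → extends → [2, 6, 8, 15]
17 → extends → [2, 6, 8, 15, 17]
5 → replaces 6 → [2, 5, 8, 15, 17]
6 → replaces 8 → [2, 5, 6, 15, 17]
7 → replaces 15 → [2, 5, 6, 7, 17]
3 → replaces 5 → [2, 3, 6, 7, 17]
4 → replaces 6 → [2, 3, 4, 7, 17]
27 → extends → [2, 3, 4, 7, 17, 27]
Length 6; one witness is 4, 6, 8, 15, 17, 27.

4, 6, 8, 15, 17, 27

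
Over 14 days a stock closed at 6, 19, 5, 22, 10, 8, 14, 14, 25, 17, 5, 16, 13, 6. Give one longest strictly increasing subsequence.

Patience tails give the LIS length; then backtrack through the dp parents:
6 → extends → [6]
19 → extends → [6, 19]
5 → replaces 6 → [5, 19]
22 → extends → [5, 19, 22]
10 → replaces 19 → [5, 10, 22]
8 → replaces 10 → [5, 8, 22]
14 → replaces 22 → [5, 8, 14]
14 → already a tail → [5, 8, 14]
25 → extends → [5, 8, 14, 25]
17 → replaces 25 → [5, 8, 14, 17]
5 → already a tail → [5, 8, 14, 17]
16 → replaces 17 → [5, 8, 14, 16]
13 → replaces 14 → [5, 8, 13, 16]
6 → replaces 8 → [5, 6, 13, 16]
Length 4; one witness is 6, 19, 22, 25.

6, 19, 22, 25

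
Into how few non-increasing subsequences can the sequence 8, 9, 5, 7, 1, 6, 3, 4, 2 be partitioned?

3

Place each on the leftmost legal pile:
8 → new pile 1 (tops now [8])
9 → new pile 2 (tops now [8, 9])
5 → pile 1 (tops now [5, 9])
7 → pile 2 (tops now [5, 7])
1 → pile 1 (tops now [1, 7])
6 → pile 2 (tops now [1, 6])
3 → pile 2 (tops now [1, 3])
4 → new pile 3 (tops now [1, 3, 4])
2 → pile 2 (tops now [1, 2, 4])
Three piles.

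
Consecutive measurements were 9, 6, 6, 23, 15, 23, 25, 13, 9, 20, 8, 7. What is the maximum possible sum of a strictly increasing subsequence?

Let S[i] be the best sum of a strictly increasing subsequence ending at i:
i:      1  2  3  4  5  6  7  8  9 10 11 12
a[i]:   9  6  6 23 15 23 25 13  9 20  8  7
S:      9  6  6 32 24 47 72 22 15 44 14 13
Maximum is 72 (e.g. 9 + 15 + 23 + 25).

72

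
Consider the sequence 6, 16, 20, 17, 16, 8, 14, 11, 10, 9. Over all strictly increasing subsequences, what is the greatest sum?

Let S[i] be the best sum of a strictly increasing subsequence ending at i:
i:      1  2  3  4  5  6  7  8  9 10
a[i]:   6 16 20 17 16  8 14 11 10  9
S:      6 22 42 39 22 14 28 25 24 23
Maximum is 42 (e.g. 6 + 16 + 20).

42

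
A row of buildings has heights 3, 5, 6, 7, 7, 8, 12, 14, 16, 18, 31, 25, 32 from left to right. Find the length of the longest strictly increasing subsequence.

11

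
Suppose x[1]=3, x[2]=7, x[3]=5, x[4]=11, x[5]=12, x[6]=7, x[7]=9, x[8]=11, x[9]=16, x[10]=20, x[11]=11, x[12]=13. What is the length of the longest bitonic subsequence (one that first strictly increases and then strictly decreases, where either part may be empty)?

8

inc[i] = longest strictly increasing subsequence ending at i; dec[i] = longest strictly decreasing subsequence starting at i:
i:      1  2  3  4  5  6  7  8  9 10 11 12
x[i]:   3  7  5 11 12  7  9 11 16 20 11 13
inc:    1  2  2  3  4  3  4  5  6  7  5  6
dec:    1  2  1  2  2  1  1  1  2  2  1  1
Best peak at i=10 (value 20): inc=7, dec=2, length 7+2−1 = 8.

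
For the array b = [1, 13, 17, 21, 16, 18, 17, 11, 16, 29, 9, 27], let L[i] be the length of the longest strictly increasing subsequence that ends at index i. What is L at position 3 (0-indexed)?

4

dp[i] = 1 + max{dp[j] : j<i, b[j]<b[i]} (or 1 if no such j):
i:      0  1  2  3  4  5  6  7  8  9 10 11
b[i]:   1 13 17 21 16 18 17 11 16 29  9 27
dp:     1  2  3  4  3  4  4  2  3  5  2  5
At index 3 the value is 4.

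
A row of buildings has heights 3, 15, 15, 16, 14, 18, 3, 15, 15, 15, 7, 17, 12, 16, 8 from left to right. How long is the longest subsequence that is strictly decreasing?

Negate each value so 'decreasing' becomes 'increasing', then run patience tails on the negated sequence:
-3 → extends → [-3]
-15 → replaces -3 → [-15]
-15 → already a tail → [-15]
-16 → replaces -15 → [-16]
-14 → extends → [-16, -14]
-18 → replaces -16 → [-18, -14]
-3 → extends → [-18, -14, -3]
-15 → replaces -14 → [-18, -15, -3]
-15 → already a tail → [-18, -15, -3]
-15 → already a tail → [-18, -15, -3]
-7 → replaces -3 → [-18, -15, -7]
-17 → replaces -15 → [-18, -17, -7]
-12 → replaces -7 → [-18, -17, -12]
-16 → replaces -12 → [-18, -17, -16]
-8 → extends → [-18, -17, -16, -8]
Four tails, so the longest strictly decreasing subsequence of the original has length 4.

4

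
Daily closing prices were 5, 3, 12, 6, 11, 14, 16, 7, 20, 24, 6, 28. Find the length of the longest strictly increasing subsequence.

8

Let dp[i] be the length of the longest such subsequence ending at index i:
i:      1  2  3  4  5  6  7  8  9 10 11 12
a[i]:   5  3 12  6 11 14 16  7 20 24  6 28
dp:     1  1  2  2  3  4  5  3  6  7  2  8
Maximum dp value is 8.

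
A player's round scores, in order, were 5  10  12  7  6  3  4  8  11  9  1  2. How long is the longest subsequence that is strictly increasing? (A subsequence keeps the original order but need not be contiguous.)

4

Track the smallest tail for each achievable length (strict):
5 → extends → [5]
10 → extends → [5, 10]
12 → extends → [5, 10, 12]
7 → replaces 10 → [5, 7, 12]
6 → replaces 7 → [5, 6, 12]
3 → replaces 5 → [3, 6, 12]
4 → replaces 6 → [3, 4, 12]
8 → replaces 12 → [3, 4, 8]
11 → extends → [3, 4, 8, 11]
9 → replaces 11 → [3, 4, 8, 9]
1 → replaces 3 → [1, 4, 8, 9]
2 → replaces 4 → [1, 2, 8, 9]
Four tails, so the longest strictly increasing subsequence has length 4 (e.g. 5, 7, 8, 11).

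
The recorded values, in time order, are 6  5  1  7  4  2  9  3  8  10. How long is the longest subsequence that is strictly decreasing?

4

Let dp[i] be the longest strictly decreasing subsequence ending at i:
i:      1  2  3  4  5  6  7  8  9 10
a[i]:   6  5  1  7  4  2  9  3  8 10
dp:     1  2  3  1  3  4  1  4  2  1
Maximum is 4.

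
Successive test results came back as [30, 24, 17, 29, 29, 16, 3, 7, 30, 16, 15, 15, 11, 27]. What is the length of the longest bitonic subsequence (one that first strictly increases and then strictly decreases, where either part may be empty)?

6

inc[i] = longest strictly increasing subsequence ending at i; dec[i] = longest strictly decreasing subsequence starting at i:
i:      1  2  3  4  5  6  7  8  9 10 11 12 13 14
a[i]:  30 24 17 29 29 16  3  7 30 16 15 15 11 27
inc:    1  1  1  2  2  1  1  2  3  3  3  3  3  4
dec:    6  5  4  4  4  3  1  1  4  3  2  2  1  1
Best peak at i=1 (value 30): inc=1, dec=6, length 1+6−1 = 6.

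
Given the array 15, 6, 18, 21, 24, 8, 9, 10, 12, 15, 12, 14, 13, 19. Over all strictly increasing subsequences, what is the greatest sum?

Let S[i] be the best sum of a strictly increasing subsequence ending at i:
i:      1  2  3  4  5  6  7  8  9 10 11 12 13 14
a[i]:  15  6 18 21 24  8  9 10 12 15 12 14 13 19
S:     15  6 33 54 78 14 23 33 45 60 45 59 58 79
Maximum is 79 (e.g. 6 + 8 + 9 + 10 + 12 + 15 + 19).

79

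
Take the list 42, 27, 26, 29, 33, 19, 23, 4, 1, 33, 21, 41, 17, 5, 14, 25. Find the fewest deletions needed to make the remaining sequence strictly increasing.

Fewest deletions = n − (longest strictly increasing subsequence).
Patience tails:
42 → extends → [42]
27 → replaces 42 → [27]
26 → replaces 27 → [26]
29 → extends → [26, 29]
33 → extends → [26, 29, 33]
19 → replaces 26 → [19, 29, 33]
23 → replaces 29 → [19, 23, 33]
4 → replaces 19 → [4, 23, 33]
1 → replaces 4 → [1, 23, 33]
33 → already a tail → [1, 23, 33]
21 → replaces 23 → [1, 21, 33]
41 → extends → [1, 21, 33, 41]
17 → replaces 21 → [1, 17, 33, 41]
5 → replaces 17 → [1, 5, 33, 41]
14 → replaces 33 → [1, 5, 14, 41]
25 → replaces 41 → [1, 5, 14, 25]
Longest strictly increasing subsequence has length 4, so deletions = 16 − 4 = 12.

12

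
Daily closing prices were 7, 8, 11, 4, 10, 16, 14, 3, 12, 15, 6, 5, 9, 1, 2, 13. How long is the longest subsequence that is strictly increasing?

5

Let dp[i] be the length of the longest such subsequence ending at index i:
i:      1  2  3  4  5  6  7  8  9 10 11 12 13 14 15 16
a[i]:   7  8 11  4 10 16 14  3 12 15  6  5  9  1  2 13
dp:     1  2  3  1  3  4  4  1  4  5  2  2  3  1  2  5
Maximum dp value is 5.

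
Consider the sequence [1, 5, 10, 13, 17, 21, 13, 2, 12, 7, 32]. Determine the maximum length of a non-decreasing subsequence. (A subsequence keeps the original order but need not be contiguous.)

7

Let dp[i] be the length of the longest such subsequence ending at index i:
i:      1  2  3  4  5  6  7  8  9 10 11
a[i]:   1  5 10 13 17 21 13  2 12  7 32
dp:     1  2  3  4  5  6  5  2  4  3  7
Maximum dp value is 7.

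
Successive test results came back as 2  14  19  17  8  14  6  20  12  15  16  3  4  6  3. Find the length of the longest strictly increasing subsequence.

5

Track the smallest tail for each achievable length (strict):
2 → extends → [2]
14 → extends → [2, 14]
19 → extends → [2, 14, 19]
17 → replaces 19 → [2, 14, 17]
8 → replaces 14 → [2, 8, 17]
14 → replaces 17 → [2, 8, 14]
6 → replaces 8 → [2, 6, 14]
20 → extends → [2, 6, 14, 20]
12 → replaces 14 → [2, 6, 12, 20]
15 → replaces 20 → [2, 6, 12, 15]
16 → extends → [2, 6, 12, 15, 16]
3 → replaces 6 → [2, 3, 12, 15, 16]
4 → replaces 12 → [2, 3, 4, 15, 16]
6 → replaces 15 → [2, 3, 4, 6, 16]
3 → already a tail → [2, 3, 4, 6, 16]
Five tails, so the longest strictly increasing subsequence has length 5 (e.g. 2, 8, 14, 15, 16).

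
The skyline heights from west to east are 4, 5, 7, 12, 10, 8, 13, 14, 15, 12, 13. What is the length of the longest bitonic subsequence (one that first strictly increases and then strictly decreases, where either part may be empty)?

inc[i] = longest strictly increasing subsequence ending at i; dec[i] = longest strictly decreasing subsequence starting at i:
i:      1  2  3  4  5  6  7  8  9 10 11
a[i]:   4  5  7 12 10  8 13 14 15 12 13
inc:    1  2  3  4  4  4  5  6  7  5  6
dec:    1  1  1  3  2  1  2  2  2  1  1
Best peak at i=9 (value 15): inc=7, dec=2, length 7+2−1 = 8.

8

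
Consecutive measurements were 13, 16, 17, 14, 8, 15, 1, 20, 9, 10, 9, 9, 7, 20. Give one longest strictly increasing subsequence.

Patience tails give the LIS length; then backtrack through the dp parents:
13 → extends → [13]
16 → extends → [13, 16]
17 → extends → [13, 16, 17]
14 → replaces 16 → [13, 14, 17]
8 → replaces 13 → [8, 14, 17]
15 → replaces 17 → [8, 14, 15]
1 → replaces 8 → [1, 14, 15]
20 → extends → [1, 14, 15, 20]
9 → replaces 14 → [1, 9, 15, 20]
10 → replaces 15 → [1, 9, 10, 20]
9 → already a tail → [1, 9, 10, 20]
9 → already a tail → [1, 9, 10, 20]
7 → replaces 9 → [1, 7, 10, 20]
20 → already a tail → [1, 7, 10, 20]
Length 4; one witness is 13, 16, 17, 20.

13, 16, 17, 20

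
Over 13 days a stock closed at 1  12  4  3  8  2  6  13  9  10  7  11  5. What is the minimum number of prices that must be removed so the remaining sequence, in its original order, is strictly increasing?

Fewest deletions = n − (longest strictly increasing subsequence).
Patience tails:
1 → extends → [1]
12 → extends → [1, 12]
4 → replaces 12 → [1, 4]
3 → replaces 4 → [1, 3]
8 → extends → [1, 3, 8]
2 → replaces 3 → [1, 2, 8]
6 → replaces 8 → [1, 2, 6]
13 → extends → [1, 2, 6, 13]
9 → replaces 13 → [1, 2, 6, 9]
10 → extends → [1, 2, 6, 9, 10]
7 → replaces 9 → [1, 2, 6, 7, 10]
11 → extends → [1, 2, 6, 7, 10, 11]
5 → replaces 6 → [1, 2, 5, 7, 10, 11]
Longest strictly increasing subsequence has length 6, so deletions = 13 − 6 = 7.

7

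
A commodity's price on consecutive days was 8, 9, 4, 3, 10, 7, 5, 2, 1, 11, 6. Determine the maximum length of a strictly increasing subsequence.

Let dp[i] be the length of the longest such subsequence ending at index i:
i:      1  2  3  4  5  6  7  8  9 10 11
a[i]:   8  9  4  3 10  7  5  2  1 11  6
dp:     1  2  1  1  3  2  2  1  1  4  3
Maximum dp value is 4.

4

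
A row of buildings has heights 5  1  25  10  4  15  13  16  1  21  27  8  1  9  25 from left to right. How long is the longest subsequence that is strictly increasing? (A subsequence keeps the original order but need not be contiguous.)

Track the smallest tail for each achievable length (strict):
5 → extends → [5]
1 → replaces 5 → [1]
25 → extends → [1, 25]
10 → replaces 25 → [1, 10]
4 → replaces 10 → [1, 4]
15 → extends → [1, 4, 15]
13 → replaces 15 → [1, 4, 13]
16 → extends → [1, 4, 13, 16]
1 → already a tail → [1, 4, 13, 16]
21 → extends → [1, 4, 13, 16, 21]
27 → extends → [1, 4, 13, 16, 21, 27]
8 → replaces 13 → [1, 4, 8, 16, 21, 27]
1 → already a tail → [1, 4, 8, 16, 21, 27]
9 → replaces 16 → [1, 4, 8, 9, 21, 27]
25 → replaces 27 → [1, 4, 8, 9, 21, 25]
Six tails, so the longest strictly increasing subsequence has length 6 (e.g. 5, 10, 15, 16, 21, 27).

6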